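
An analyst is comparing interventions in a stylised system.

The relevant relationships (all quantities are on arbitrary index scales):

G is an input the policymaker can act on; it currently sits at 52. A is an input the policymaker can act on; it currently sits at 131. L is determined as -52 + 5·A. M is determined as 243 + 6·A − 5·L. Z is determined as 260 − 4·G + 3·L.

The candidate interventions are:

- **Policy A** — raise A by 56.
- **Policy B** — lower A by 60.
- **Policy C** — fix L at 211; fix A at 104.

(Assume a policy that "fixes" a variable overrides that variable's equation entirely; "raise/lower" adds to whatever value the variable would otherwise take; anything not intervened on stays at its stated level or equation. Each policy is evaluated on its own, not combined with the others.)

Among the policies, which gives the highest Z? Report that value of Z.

Policy A (A + 56):
  G = 52
  A = 131 + 56 = 187
  L = -52 + 5·187 = 883
  Z = 260 − 4·52 + 3·883 = 2701
Policy B (A − 60):
  G = 52
  A = 131 − 60 = 71
  L = -52 + 5·71 = 303
  Z = 260 − 4·52 + 3·303 = 961
Policy C (L := 211, A := 104):
  G = 52
  A = 104
  L = 211
  Z = 260 − 4·52 + 3·211 = 685
Comparing — Policy A: Z=2701, Policy B: Z=961, Policy C: Z=685. Highest is 2701 (Policy A).

2701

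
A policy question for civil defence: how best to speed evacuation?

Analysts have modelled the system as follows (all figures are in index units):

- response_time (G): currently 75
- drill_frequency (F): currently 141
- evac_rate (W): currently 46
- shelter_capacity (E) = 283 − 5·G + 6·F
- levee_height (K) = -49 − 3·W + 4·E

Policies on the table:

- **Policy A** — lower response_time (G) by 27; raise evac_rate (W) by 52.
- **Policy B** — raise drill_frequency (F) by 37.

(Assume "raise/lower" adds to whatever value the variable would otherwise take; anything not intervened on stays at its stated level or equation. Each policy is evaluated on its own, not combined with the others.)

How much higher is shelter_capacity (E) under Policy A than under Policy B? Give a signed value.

Policy A (G − 27, W + 52):
  G = 75 − 27 = 48
  F = 141
  E = 283 − 5·48 + 6·141 = 889
Policy B (F + 37):
  G = 75
  F = 141 + 37 = 178
  E = 283 − 5·75 + 6·178 = 976
E: 889 − 976 = -87

-87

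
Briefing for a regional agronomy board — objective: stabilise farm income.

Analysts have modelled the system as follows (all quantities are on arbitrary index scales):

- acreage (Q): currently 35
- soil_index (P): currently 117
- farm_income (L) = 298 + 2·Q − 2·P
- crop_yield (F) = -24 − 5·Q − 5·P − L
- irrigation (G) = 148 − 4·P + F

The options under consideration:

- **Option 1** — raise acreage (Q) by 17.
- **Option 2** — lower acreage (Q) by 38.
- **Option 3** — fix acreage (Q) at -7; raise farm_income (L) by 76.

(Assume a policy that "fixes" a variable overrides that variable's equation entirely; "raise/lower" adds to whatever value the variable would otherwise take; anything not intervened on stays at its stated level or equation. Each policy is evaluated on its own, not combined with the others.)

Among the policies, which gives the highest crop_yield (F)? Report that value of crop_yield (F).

-652

Option 1 (Q + 17):
  Q = 35 + 17 = 52
  P = 117
  L = 298 + 2·52 − 2·117 = 168
  F = -24 − 5·52 − 5·117 − 168 = -1037
Option 2 (Q − 38):
  Q = 35 − 38 = -3
  P = 117
  L = 298 + 2·(-3) − 2·117 = 58
  F = -24 − 5·(-3) − 5·117 − 58 = -652
Option 3 (Q := -7, L + 76):
  Q = -7
  P = 117
  L = 298 + 2·(-7) − 2·117 (+76 from intervention) = 126
  F = -24 − 5·(-7) − 5·117 − 126 = -700
Comparing — Option 1: F=-1037, Option 2: F=-652, Option 3: F=-700. Highest is -652 (Option 2).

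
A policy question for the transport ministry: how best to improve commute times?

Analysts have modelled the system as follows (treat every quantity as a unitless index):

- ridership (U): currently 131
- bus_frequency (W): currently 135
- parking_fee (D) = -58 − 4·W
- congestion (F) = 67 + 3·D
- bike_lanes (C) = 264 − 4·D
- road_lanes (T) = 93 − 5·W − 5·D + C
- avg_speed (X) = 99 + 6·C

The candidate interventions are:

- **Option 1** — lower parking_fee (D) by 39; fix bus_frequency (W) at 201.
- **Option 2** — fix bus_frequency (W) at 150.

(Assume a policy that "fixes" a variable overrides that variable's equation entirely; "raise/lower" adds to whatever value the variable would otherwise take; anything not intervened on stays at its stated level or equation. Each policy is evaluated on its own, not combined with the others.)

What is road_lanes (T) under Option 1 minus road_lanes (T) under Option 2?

Option 1 (D − 39, W := 201):
  W = 201
  D = -58 − 4·201 (−39 from intervention) = -901
  C = 264 − 4·(-901) = 3868
  T = 93 − 5·201 − 5·(-901) + 3868 = 7461
Option 2 (W := 150):
  W = 150
  D = -58 − 4·150 = -658
  C = 264 − 4·(-658) = 2896
  T = 93 − 5·150 − 5·(-658) + 2896 = 5529
T: 7461 − 5529 = 1932

1932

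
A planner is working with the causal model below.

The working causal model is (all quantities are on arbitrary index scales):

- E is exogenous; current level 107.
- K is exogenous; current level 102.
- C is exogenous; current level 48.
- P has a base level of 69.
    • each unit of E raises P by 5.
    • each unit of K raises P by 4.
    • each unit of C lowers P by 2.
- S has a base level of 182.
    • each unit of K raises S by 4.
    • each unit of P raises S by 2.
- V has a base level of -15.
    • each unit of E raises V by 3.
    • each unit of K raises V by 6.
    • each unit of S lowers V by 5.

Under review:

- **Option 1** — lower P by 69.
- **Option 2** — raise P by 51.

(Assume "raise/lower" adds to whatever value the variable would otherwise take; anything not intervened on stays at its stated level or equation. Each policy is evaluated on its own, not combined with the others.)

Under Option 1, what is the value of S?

Option 1 (P − 69):
  E = 107
  K = 102
  C = 48
  P = 69 + 5·107 + 4·102 − 2·48 (−69 from intervention) = 847
  S = 182 + 4·102 + 2·847 = 2284

2284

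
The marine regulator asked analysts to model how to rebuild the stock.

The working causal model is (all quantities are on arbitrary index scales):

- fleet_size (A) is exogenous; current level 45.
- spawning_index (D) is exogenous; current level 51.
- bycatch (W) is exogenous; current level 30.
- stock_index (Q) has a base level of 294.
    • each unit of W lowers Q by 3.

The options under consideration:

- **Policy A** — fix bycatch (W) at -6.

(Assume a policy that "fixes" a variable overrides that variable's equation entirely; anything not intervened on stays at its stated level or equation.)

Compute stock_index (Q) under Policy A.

Policy A (W := -6):
  W = -6
  Q = 294 − 3·(-6) = 312

312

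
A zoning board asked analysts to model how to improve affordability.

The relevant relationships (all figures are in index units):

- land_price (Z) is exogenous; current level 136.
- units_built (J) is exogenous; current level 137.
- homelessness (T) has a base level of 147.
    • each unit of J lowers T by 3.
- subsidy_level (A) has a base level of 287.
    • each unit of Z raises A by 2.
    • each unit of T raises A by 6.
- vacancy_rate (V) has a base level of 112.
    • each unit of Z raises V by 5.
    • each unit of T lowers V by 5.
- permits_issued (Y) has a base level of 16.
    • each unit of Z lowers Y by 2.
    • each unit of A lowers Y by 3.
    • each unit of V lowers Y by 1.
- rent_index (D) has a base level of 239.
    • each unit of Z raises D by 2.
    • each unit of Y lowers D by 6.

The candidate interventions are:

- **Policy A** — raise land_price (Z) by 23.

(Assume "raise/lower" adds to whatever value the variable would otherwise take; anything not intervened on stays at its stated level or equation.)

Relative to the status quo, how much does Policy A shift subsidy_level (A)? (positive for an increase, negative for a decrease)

Baseline:
  Z = 136
  J = 137
  T = 147 − 3·137 = -264
  A = 287 + 2·136 + 6·(-264) = -1025
Policy A (Z + 23):
  Z = 136 + 23 = 159
  J = 137
  T = 147 − 3·137 = -264
  A = 287 + 2·159 + 6·(-264) = -979
Change in A: -979 − (-1025) = 46

46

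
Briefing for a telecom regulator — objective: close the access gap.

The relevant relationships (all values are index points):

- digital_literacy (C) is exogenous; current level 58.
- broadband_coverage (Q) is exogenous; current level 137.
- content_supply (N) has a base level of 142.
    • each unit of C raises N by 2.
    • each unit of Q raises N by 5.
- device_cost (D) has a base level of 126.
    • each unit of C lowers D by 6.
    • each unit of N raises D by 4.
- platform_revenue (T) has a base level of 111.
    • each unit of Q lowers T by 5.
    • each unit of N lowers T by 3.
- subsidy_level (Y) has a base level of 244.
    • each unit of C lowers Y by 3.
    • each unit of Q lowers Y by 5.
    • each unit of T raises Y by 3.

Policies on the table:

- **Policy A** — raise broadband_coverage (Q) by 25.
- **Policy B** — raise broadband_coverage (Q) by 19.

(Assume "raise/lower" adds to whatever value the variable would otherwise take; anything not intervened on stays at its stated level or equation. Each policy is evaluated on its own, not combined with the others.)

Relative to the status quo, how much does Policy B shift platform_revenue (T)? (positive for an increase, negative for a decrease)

Baseline:
  C = 58
  Q = 137
  N = 142 + 2·58 + 5·137 = 943
  T = 111 − 5·137 − 3·943 = -3403
Policy B (Q + 19):
  C = 58
  Q = 137 + 19 = 156
  N = 142 + 2·58 + 5·156 = 1038
  T = 111 − 5·156 − 3·1038 = -3783
Change in T: -3783 − (-3403) = -380

-380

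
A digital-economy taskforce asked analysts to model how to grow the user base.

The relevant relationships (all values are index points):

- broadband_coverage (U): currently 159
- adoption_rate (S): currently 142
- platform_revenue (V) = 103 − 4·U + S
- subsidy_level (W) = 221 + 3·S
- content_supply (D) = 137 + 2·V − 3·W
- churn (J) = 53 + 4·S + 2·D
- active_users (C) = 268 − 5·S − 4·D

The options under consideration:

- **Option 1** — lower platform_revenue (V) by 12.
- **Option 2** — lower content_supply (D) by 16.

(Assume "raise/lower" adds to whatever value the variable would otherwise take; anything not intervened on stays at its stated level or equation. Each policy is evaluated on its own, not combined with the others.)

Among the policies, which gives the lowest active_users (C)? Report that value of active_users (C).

Option 1 (V − 12):
  U = 159
  S = 142
  V = 103 − 4·159 + 142 (−12 from intervention) = -403
  W = 221 + 3·142 = 647
  D = 137 + 2·(-403) − 3·647 = -2610
  C = 268 − 5·142 − 4·(-2610) = 9998
Option 2 (D − 16):
  U = 159
  S = 142
  V = 103 − 4·159 + 142 = -391
  W = 221 + 3·142 = 647
  D = 137 + 2·(-391) − 3·647 (−16 from intervention) = -2602
  C = 268 − 5·142 − 4·(-2602) = 9966
Comparing — Option 1: C=9998, Option 2: C=9966. Lowest is 9966 (Option 2).

9966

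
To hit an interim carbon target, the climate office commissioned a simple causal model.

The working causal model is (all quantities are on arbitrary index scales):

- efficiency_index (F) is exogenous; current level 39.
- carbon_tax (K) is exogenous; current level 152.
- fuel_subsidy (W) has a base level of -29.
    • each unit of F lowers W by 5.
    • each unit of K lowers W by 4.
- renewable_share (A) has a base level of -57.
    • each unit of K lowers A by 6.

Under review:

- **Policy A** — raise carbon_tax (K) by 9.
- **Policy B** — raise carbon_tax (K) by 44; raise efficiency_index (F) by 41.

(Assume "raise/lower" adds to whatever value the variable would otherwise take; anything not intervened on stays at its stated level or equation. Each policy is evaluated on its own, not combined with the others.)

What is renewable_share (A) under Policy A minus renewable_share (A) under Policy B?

210

Policy A (K + 9):
  K = 152 + 9 = 161
  A = -57 − 6·161 = -1023
Policy B (K + 44, F + 41):
  K = 152 + 44 = 196
  A = -57 − 6·196 = -1233
A: -1023 − (-1233) = 210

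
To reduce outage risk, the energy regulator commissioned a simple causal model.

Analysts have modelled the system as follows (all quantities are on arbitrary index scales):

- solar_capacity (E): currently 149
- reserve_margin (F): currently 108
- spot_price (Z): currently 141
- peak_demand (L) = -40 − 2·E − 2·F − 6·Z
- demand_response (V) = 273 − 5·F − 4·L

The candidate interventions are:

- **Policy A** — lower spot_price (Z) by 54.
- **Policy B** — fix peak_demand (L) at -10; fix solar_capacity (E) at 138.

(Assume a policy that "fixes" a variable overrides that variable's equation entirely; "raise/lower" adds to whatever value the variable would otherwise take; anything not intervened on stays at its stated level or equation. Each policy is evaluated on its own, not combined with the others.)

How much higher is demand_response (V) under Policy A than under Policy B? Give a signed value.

Policy A (Z − 54):
  E = 149
  F = 108
  Z = 141 − 54 = 87
  L = -40 − 2·149 − 2·108 − 6·87 = -1076
  V = 273 − 5·108 − 4·(-1076) = 4037
Policy B (L := -10, E := 138):
  E = 138
  F = 108
  Z = 141
  L = -10
  V = 273 − 5·108 − 4·(-10) = -227
V: 4037 − (-227) = 4264

4264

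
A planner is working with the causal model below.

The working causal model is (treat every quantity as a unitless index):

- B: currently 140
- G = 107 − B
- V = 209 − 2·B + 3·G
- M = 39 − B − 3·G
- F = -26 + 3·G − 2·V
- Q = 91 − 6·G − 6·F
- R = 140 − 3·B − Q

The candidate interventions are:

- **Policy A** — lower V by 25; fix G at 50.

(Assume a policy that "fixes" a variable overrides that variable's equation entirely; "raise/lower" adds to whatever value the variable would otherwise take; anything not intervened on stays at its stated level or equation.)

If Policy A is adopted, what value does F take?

Policy A (V − 25, G := 50):
  B = 140
  G = 50
  V = 209 − 2·140 + 3·50 (−25 from intervention) = 54
  F = -26 + 3·50 − 2·54 = 16

16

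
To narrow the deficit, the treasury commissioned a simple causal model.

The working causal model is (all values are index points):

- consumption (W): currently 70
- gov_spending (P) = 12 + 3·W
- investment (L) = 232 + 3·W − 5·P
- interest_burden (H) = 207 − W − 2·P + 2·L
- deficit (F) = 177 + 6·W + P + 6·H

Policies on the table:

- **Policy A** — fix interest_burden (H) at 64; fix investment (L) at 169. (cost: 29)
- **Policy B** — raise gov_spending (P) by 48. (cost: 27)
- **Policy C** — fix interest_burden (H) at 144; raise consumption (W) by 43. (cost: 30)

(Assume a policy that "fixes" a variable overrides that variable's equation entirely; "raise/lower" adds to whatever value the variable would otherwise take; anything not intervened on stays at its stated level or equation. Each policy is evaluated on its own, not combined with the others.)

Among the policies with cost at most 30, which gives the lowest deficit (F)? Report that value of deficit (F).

Policy A (H := 64, L := 169):
  W = 70
  P = 12 + 3·70 = 222
  L = 169
  H = 64
  F = 177 + 6·70 + 222 + 6·64 = 1203
Policy B (P + 48):
  W = 70
  P = 12 + 3·70 (+48 from intervention) = 270
  L = 232 + 3·70 − 5·270 = -908
  H = 207 − 70 − 2·270 + 2·(-908) = -2219
  F = 177 + 6·70 + 270 + 6·(-2219) = -12447
Policy C (H := 144, W + 43):
  W = 70 + 43 = 113
  P = 12 + 3·113 = 351
  L = 232 + 3·113 − 5·351 = -1184
  H = 144
  F = 177 + 6·113 + 351 + 6·144 = 2070
Comparing — Policy A: F=1203, Policy B: F=-12447, Policy C: F=2070. Lowest is -12447 (Policy B).

-12447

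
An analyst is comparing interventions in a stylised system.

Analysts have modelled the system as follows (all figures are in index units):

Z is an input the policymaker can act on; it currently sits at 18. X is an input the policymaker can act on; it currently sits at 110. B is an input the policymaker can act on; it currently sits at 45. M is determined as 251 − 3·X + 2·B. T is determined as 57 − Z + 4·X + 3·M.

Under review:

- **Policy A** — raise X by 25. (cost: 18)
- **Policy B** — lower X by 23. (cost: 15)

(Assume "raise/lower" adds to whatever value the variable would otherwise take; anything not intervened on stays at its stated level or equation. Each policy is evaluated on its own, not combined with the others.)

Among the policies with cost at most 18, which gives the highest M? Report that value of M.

Policy A (X + 25):
  X = 110 + 25 = 135
  B = 45
  M = 251 − 3·135 + 2·45 = -64
Policy B (X − 23):
  X = 110 − 23 = 87
  B = 45
  M = 251 − 3·87 + 2·45 = 80
Comparing — Policy A: M=-64, Policy B: M=80. Highest is 80 (Policy B).

80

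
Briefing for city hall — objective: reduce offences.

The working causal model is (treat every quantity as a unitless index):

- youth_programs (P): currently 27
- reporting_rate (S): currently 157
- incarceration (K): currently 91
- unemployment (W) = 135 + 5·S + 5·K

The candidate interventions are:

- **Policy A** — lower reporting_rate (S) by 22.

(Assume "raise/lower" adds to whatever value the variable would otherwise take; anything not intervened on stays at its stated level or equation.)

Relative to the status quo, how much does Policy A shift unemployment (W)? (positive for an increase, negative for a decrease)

-110

Baseline:
  S = 157
  K = 91
  W = 135 + 5·157 + 5·91 = 1375
Policy A (S − 22):
  S = 157 − 22 = 135
  K = 91
  W = 135 + 5·135 + 5·91 = 1265
Change in W: 1265 − 1375 = -110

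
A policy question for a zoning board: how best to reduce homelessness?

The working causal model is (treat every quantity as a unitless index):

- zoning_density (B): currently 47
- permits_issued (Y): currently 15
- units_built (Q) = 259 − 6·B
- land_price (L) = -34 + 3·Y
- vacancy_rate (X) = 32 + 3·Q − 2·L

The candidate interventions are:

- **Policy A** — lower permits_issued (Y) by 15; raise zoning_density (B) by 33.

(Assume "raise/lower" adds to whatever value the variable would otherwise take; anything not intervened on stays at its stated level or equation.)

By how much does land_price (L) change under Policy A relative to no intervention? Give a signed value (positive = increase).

-45

Baseline:
  Y = 15
  L = -34 + 3·15 = 11
Policy A (Y − 15, B + 33):
  Y = 15 − 15 = 0
  L = -34 + 3·0 = -34
Change in L: -34 − 11 = -45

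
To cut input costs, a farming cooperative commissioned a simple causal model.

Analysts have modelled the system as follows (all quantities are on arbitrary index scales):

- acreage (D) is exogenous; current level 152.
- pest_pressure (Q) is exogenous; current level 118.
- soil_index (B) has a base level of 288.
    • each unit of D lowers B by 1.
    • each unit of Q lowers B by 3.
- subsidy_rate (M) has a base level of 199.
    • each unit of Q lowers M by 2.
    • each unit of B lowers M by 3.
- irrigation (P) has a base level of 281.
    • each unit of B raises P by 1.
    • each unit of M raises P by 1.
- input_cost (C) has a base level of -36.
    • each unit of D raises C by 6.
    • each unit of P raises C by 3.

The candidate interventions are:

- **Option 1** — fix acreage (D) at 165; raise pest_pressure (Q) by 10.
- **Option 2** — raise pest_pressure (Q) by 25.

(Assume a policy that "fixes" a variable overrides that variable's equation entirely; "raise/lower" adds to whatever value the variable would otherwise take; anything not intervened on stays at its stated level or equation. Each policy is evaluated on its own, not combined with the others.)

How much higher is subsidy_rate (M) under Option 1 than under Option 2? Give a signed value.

-66

Option 1 (D := 165, Q + 10):
  D = 165
  Q = 118 + 10 = 128
  B = 288 − 165 − 3·128 = -261
  M = 199 − 2·128 − 3·(-261) = 726
Option 2 (Q + 25):
  D = 152
  Q = 118 + 25 = 143
  B = 288 − 152 − 3·143 = -293
  M = 199 − 2·143 − 3·(-293) = 792
M: 726 − 792 = -66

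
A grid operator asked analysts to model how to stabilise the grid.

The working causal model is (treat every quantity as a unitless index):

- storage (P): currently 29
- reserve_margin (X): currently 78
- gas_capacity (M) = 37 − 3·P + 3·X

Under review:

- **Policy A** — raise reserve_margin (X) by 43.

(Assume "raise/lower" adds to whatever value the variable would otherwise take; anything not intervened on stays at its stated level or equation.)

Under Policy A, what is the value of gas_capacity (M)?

Policy A (X + 43):
  P = 29
  X = 78 + 43 = 121
  M = 37 − 3·29 + 3·121 = 313

313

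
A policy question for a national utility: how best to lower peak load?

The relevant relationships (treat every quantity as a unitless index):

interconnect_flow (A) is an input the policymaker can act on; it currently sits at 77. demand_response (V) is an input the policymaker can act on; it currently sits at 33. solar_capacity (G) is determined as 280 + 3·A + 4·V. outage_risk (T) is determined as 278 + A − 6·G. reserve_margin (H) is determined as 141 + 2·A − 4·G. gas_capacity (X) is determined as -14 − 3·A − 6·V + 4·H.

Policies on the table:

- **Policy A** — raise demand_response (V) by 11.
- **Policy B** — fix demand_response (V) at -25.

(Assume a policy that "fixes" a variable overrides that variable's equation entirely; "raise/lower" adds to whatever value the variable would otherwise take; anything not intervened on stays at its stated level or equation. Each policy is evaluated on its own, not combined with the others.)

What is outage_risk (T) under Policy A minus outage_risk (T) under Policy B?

-1656

Policy A (V + 11):
  A = 77
  V = 33 + 11 = 44
  G = 280 + 3·77 + 4·44 = 687
  T = 278 + 77 − 6·687 = -3767
Policy B (V := -25):
  A = 77
  V = -25
  G = 280 + 3·77 + 4·(-25) = 411
  T = 278 + 77 − 6·411 = -2111
T: -3767 − (-2111) = -1656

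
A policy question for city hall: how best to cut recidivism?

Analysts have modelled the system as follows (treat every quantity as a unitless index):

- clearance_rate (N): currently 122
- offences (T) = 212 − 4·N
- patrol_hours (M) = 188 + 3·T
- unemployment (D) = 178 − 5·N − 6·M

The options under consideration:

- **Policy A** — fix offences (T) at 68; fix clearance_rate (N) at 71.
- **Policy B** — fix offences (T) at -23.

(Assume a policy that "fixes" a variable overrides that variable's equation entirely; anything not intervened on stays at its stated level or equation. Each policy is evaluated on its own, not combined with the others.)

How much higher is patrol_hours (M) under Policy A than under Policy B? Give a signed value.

Policy A (T := 68, N := 71):
  N = 71
  T = 68
  M = 188 + 3·68 = 392
Policy B (T := -23):
  N = 122
  T = -23
  M = 188 + 3·(-23) = 119
M: 392 − 119 = 273

273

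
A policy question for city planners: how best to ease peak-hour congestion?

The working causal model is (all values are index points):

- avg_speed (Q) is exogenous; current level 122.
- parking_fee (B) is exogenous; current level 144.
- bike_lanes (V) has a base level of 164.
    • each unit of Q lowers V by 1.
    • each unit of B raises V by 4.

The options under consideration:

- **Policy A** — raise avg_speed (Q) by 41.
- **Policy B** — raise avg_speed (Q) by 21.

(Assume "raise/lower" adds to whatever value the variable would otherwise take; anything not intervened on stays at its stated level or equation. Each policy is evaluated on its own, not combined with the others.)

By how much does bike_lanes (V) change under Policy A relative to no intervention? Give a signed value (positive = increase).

-41

Baseline:
  Q = 122
  B = 144
  V = 164 − 122 + 4·144 = 618
Policy A (Q + 41):
  Q = 122 + 41 = 163
  B = 144
  V = 164 − 163 + 4·144 = 577
Change in V: 577 − 618 = -41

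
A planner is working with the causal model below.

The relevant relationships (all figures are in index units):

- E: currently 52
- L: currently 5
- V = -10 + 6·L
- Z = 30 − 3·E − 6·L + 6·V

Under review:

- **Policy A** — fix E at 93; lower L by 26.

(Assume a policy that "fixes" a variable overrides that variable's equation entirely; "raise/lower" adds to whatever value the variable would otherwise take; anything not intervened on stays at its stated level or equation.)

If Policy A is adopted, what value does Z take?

Policy A (E := 93, L − 26):
  E = 93
  L = 5 − 26 = -21
  V = -10 + 6·(-21) = -136
  Z = 30 − 3·93 − 6·(-21) + 6·(-136) = -939

-939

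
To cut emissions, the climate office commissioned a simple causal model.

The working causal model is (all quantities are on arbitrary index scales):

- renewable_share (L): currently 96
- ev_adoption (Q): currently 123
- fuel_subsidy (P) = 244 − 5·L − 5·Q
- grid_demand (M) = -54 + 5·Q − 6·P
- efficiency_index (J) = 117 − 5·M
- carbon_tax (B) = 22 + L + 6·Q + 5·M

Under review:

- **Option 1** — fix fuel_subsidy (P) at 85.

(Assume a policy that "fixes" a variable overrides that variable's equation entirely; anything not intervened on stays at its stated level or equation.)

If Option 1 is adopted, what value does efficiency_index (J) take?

-138

Option 1 (P := 85):
  L = 96
  Q = 123
  P = 85
  M = -54 + 5·123 − 6·85 = 51
  J = 117 − 5·51 = -138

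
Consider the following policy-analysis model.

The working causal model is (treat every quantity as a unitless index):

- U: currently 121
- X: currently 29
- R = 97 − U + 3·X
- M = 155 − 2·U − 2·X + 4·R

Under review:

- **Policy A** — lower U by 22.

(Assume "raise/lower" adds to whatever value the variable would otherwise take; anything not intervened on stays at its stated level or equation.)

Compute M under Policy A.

239

Policy A (U − 22):
  U = 121 − 22 = 99
  X = 29
  R = 97 − 99 + 3·29 = 85
  M = 155 − 2·99 − 2·29 + 4·85 = 239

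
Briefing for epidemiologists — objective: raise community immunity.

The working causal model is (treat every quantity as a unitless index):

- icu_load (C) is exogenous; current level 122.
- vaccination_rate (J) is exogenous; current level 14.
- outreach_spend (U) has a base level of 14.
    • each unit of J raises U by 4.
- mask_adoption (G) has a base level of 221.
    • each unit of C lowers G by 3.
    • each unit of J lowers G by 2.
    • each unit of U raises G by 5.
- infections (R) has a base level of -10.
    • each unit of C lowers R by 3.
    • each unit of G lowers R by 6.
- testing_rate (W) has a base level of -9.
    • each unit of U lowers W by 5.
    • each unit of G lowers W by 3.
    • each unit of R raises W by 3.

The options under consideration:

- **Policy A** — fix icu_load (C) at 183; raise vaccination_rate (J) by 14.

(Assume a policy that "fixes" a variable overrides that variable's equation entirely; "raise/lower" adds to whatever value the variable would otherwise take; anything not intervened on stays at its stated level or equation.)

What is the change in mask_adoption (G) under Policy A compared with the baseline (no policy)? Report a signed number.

Baseline:
  C = 122
  J = 14
  U = 14 + 4·14 = 70
  G = 221 − 3·122 − 2·14 + 5·70 = 177
Policy A (C := 183, J + 14):
  C = 183
  J = 14 + 14 = 28
  U = 14 + 4·28 = 126
  G = 221 − 3·183 − 2·28 + 5·126 = 246
Change in G: 246 − 177 = 69

69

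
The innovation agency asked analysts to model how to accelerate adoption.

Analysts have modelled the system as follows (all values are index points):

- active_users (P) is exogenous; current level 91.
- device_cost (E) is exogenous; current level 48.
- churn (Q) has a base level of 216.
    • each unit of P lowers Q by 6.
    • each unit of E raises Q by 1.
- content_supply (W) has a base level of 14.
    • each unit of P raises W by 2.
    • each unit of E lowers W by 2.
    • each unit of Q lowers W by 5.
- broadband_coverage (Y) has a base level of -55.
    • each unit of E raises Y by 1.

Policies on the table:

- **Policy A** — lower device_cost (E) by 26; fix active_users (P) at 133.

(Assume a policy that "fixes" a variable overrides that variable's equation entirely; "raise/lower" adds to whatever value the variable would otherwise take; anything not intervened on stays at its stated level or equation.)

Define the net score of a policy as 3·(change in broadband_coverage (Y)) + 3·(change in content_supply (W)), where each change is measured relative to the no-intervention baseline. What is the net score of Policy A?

Baseline:
  P = 91
  E = 48
  Q = 216 − 6·91 + 48 = -282
  W = 14 + 2·91 − 2·48 − 5·(-282) = 1510
  Y = -55 + 48 = -7
Policy A (E − 26, P := 133):
  P = 133
  E = 48 − 26 = 22
  Q = 216 − 6·133 + 22 = -560
  W = 14 + 2·133 − 2·22 − 5·(-560) = 3036
  Y = -55 + 22 = -33
ΔY = -33 − (-7) = -26; ΔW = 3036 − 1510 = 1526
Score = 3·(-26) + 3·1526 = 4500

4500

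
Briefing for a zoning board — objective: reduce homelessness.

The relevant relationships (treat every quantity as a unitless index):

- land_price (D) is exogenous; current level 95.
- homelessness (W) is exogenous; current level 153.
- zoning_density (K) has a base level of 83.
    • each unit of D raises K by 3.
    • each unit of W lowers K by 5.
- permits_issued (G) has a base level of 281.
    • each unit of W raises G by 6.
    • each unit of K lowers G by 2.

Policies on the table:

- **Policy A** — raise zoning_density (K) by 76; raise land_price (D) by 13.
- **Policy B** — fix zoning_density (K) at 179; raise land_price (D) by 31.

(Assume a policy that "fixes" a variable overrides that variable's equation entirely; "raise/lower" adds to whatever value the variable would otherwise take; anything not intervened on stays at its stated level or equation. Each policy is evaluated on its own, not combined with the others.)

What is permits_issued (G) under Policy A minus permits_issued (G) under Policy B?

Policy A (K + 76, D + 13):
  D = 95 + 13 = 108
  W = 153
  K = 83 + 3·108 − 5·153 (+76 from intervention) = -282
  G = 281 + 6·153 − 2·(-282) = 1763
Policy B (K := 179, D + 31):
  D = 95 + 31 = 126
  W = 153
  K = 179
  G = 281 + 6·153 − 2·179 = 841
G: 1763 − 841 = 922

922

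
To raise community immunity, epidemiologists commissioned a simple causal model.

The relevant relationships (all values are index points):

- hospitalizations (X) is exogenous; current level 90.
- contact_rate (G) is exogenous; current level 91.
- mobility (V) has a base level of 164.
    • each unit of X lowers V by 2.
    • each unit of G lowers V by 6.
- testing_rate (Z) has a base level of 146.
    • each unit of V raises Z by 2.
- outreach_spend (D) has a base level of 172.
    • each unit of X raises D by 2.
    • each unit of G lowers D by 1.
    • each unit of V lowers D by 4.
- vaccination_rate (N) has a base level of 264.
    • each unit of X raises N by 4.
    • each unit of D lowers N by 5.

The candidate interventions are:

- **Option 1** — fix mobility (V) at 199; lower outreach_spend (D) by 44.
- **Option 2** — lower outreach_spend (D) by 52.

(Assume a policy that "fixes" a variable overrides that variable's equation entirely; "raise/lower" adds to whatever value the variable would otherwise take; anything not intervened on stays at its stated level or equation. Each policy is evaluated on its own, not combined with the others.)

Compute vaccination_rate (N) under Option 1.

3519

Option 1 (V := 199, D − 44):
  X = 90
  G = 91
  V = 199
  D = 172 + 2·90 − 91 − 4·199 (−44 from intervention) = -579
  N = 264 + 4·90 − 5·(-579) = 3519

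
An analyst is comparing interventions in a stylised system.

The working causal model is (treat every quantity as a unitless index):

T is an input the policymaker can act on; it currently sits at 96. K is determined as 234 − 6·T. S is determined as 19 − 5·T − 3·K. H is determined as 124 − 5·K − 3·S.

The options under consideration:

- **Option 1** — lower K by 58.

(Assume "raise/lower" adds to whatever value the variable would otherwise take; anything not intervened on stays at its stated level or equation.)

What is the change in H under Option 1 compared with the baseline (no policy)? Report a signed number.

-232

Baseline:
  T = 96
  K = 234 − 6·96 = -342
  S = 19 − 5·96 − 3·(-342) = 565
  H = 124 − 5·(-342) − 3·565 = 139
Option 1 (K − 58):
  T = 96
  K = 234 − 6·96 (−58 from intervention) = -400
  S = 19 − 5·96 − 3·(-400) = 739
  H = 124 − 5·(-400) − 3·739 = -93
Change in H: -93 − 139 = -232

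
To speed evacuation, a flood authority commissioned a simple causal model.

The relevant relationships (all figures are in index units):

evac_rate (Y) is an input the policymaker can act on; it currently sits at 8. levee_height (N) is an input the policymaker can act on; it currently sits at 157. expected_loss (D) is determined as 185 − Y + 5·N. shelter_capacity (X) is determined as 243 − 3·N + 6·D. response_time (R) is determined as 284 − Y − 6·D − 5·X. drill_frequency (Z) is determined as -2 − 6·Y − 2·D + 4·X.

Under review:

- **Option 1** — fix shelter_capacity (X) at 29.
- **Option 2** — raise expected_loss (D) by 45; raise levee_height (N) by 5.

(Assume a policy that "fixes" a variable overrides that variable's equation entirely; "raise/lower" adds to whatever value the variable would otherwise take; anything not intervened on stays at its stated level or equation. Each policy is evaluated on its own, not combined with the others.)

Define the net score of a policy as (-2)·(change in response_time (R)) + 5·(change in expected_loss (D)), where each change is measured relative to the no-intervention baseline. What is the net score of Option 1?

-55150

Baseline:
  Y = 8
  N = 157
  D = 185 − 8 + 5·157 = 962
  X = 243 − 3·157 + 6·962 = 5544
  R = 284 − 8 − 6·962 − 5·5544 = -33216
Option 1 (X := 29):
  Y = 8
  N = 157
  D = 185 − 8 + 5·157 = 962
  X = 29
  R = 284 − 8 − 6·962 − 5·29 = -5641
ΔR = -5641 − (-33216) = 27575; ΔD = 962 − 962 = 0
Score = (-2)·27575 + 5·0 = -55150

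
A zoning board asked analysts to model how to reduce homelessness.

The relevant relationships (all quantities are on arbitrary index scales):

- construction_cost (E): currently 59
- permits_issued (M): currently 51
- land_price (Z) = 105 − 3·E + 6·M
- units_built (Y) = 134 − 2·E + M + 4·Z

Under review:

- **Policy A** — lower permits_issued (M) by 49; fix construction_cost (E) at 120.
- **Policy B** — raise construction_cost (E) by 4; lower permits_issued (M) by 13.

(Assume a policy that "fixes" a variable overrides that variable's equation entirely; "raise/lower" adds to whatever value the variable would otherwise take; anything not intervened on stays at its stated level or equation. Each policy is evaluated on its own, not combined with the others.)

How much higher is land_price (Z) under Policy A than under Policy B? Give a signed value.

-387

Policy A (M − 49, E := 120):
  E = 120
  M = 51 − 49 = 2
  Z = 105 − 3·120 + 6·2 = -243
Policy B (E + 4, M − 13):
  E = 59 + 4 = 63
  M = 51 − 13 = 38
  Z = 105 − 3·63 + 6·38 = 144
Z: -243 − 144 = -387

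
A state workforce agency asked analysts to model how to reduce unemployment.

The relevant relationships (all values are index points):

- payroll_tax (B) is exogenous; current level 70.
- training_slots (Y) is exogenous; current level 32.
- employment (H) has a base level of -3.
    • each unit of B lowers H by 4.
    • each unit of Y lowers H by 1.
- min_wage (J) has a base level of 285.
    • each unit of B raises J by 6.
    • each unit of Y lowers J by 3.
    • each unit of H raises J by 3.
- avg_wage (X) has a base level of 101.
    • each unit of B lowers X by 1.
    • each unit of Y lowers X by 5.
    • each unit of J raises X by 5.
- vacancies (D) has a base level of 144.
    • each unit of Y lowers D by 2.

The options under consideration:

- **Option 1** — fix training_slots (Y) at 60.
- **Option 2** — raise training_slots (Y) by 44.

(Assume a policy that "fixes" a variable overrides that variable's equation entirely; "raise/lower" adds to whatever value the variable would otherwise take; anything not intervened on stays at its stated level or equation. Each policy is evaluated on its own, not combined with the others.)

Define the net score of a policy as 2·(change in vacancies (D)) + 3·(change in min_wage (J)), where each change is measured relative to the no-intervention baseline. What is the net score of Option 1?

Baseline:
  B = 70
  Y = 32
  H = -3 − 4·70 − 32 = -315
  J = 285 + 6·70 − 3·32 + 3·(-315) = -336
  D = 144 − 2·32 = 80
Option 1 (Y := 60):
  B = 70
  Y = 60
  H = -3 − 4·70 − 60 = -343
  J = 285 + 6·70 − 3·60 + 3·(-343) = -504
  D = 144 − 2·60 = 24
ΔD = 24 − 80 = -56; ΔJ = -504 − (-336) = -168
Score = 2·(-56) + 3·(-168) = -616

-616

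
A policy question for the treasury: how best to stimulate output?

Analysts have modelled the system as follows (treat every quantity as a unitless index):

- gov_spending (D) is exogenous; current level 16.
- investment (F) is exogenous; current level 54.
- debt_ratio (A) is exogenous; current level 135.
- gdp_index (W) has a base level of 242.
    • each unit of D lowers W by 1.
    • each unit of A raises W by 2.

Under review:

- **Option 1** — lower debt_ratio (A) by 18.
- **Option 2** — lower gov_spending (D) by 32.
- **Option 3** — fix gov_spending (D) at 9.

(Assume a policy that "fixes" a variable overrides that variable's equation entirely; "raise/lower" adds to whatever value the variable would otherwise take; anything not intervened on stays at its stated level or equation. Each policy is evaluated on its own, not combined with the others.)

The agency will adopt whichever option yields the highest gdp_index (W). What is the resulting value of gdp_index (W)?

528

Option 1 (A − 18):
  D = 16
  A = 135 − 18 = 117
  W = 242 − 16 + 2·117 = 460
Option 2 (D − 32):
  D = 16 − 32 = -16
  A = 135
  W = 242 − (-16) + 2·135 = 528
Option 3 (D := 9):
  D = 9
  A = 135
  W = 242 − 9 + 2·135 = 503
Comparing — Option 1: W=460, Option 2: W=528, Option 3: W=503. Highest is 528 (Option 2).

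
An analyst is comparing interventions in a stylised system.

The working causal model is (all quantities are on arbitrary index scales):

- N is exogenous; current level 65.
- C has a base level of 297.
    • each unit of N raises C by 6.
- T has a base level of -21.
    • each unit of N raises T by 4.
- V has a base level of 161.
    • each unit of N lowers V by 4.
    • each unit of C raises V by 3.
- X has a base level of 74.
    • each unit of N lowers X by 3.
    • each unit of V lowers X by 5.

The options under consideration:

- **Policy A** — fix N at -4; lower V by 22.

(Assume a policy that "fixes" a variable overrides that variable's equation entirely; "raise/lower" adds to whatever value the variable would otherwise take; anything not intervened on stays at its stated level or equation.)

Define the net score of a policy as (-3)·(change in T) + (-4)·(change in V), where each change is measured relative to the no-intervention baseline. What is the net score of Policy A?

Baseline:
  N = 65
  C = 297 + 6·65 = 687
  T = -21 + 4·65 = 239
  V = 161 − 4·65 + 3·687 = 1962
Policy A (N := -4, V − 22):
  N = -4
  C = 297 + 6·(-4) = 273
  T = -21 + 4·(-4) = -37
  V = 161 − 4·(-4) + 3·273 (−22 from intervention) = 974
ΔT = -37 − 239 = -276; ΔV = 974 − 1962 = -988
Score = (-3)·(-276) + (-4)·(-988) = 4780

4780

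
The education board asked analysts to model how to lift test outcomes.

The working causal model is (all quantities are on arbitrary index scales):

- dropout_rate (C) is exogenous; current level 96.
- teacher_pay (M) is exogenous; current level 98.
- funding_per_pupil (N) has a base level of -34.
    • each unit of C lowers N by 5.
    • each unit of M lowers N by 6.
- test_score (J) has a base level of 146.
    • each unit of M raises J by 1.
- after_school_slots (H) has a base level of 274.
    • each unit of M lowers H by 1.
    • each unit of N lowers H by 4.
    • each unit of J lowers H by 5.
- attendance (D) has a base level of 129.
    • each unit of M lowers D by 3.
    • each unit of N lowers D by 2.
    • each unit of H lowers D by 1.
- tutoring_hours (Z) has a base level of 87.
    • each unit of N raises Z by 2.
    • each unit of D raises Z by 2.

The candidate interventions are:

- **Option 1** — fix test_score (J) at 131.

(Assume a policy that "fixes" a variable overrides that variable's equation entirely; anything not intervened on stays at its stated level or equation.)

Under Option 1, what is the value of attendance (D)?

Option 1 (J := 131):
  C = 96
  M = 98
  N = -34 − 5·96 − 6·98 = -1102
  J = 131
  H = 274 − 98 − 4·(-1102) − 5·131 = 3929
  D = 129 − 3·98 − 2·(-1102) − 3929 = -1890

-1890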